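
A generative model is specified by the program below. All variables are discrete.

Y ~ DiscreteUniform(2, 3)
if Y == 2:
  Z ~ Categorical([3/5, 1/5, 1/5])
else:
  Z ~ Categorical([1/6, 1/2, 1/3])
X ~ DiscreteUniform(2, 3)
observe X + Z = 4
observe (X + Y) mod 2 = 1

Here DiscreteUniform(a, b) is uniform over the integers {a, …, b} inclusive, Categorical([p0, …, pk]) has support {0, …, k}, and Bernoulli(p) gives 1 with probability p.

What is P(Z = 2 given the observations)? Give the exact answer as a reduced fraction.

P(Z = 2 | obs) = 5/8

Enumerate traces; 2 have nonzero weight after conditioning:
  (Y=2, Z=1, X=3) weight 1/20
  (Y=3, Z=2, X=2) weight 1/12
Group by Z:
  weight(Z=1) = 1/20
  weight(Z=2) = 1/12
Total weight = 1/20 + 1/12 = 2/15
P(Z=1 | obs) = 1/20 / 2/15 = 3/8
P(Z=2 | obs) = 1/12 / 2/15 = 5/8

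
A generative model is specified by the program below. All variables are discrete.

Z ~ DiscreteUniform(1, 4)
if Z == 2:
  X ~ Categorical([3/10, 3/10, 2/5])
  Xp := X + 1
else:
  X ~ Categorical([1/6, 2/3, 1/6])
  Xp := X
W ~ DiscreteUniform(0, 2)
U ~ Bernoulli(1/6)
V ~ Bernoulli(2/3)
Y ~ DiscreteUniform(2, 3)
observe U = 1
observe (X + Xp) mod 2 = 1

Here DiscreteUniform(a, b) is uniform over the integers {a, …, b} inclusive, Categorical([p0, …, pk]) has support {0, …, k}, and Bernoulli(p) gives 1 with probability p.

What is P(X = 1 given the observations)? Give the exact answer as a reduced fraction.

P(X = 1 | obs) = 3/10

Enumerate traces; 36 have nonzero weight after conditioning:
  (Z=2, X=0, W=0, U=1, V=0, Y=2) weight 1/1440
  (Z=2, X=0, W=0, U=1, V=0, Y=3) weight 1/1440
  (Z=2, X=0, W=0, U=1, V=1, Y=2) weight 1/720
  (Z=2, X=0, W=0, U=1, V=1, Y=3) weight 1/720
  (Z=2, X=0, W=1, U=1, V=0, Y=2) weight 1/1440
  (Z=2, X=0, W=1, U=1, V=0, Y=3) weight 1/1440
  (Z=2, X=0, W=1, U=1, V=1, Y=2) weight 1/720
  (Z=2, X=0, W=1, U=1, V=1, Y=3) weight 1/720
  (Z=2, X=1, W=0, U=1, V=0, Y=2) weight 1/1440
  (Z=2, X=2, W=0, U=1, V=0, Y=2) weight 1/1080
  … 26 more
Group by X:
  weight(X=0) = 1/80
  weight(X=1) = 1/80
  weight(X=2) = 1/60
Total weight = 1/80 + 1/80 + 1/60 = 1/24
P(X=0 | obs) = 1/80 / 1/24 = 3/10
P(X=1 | obs) = 1/80 / 1/24 = 3/10
P(X=2 | obs) = 1/60 / 1/24 = 2/5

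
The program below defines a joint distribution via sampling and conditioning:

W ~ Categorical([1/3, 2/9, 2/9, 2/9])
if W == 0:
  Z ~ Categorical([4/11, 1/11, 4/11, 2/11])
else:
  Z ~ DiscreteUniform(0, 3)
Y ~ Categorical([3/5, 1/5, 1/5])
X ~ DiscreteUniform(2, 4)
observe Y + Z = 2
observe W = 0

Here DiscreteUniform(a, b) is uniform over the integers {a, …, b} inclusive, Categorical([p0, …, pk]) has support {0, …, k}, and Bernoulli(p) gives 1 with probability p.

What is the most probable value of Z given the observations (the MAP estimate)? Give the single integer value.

argmax_v P(Z = v | obs) = 2

Enumerate traces; 9 have nonzero weight after conditioning:
  (W=0, Z=0, Y=2, X=2) weight 4/495
  (W=0, Z=0, Y=2, X=3) weight 4/495
  (W=0, Z=0, Y=2, X=4) weight 4/495
  (W=0, Z=1, Y=1, X=2) weight 1/495
  (W=0, Z=1, Y=1, X=3) weight 1/495
  (W=0, Z=1, Y=1, X=4) weight 1/495
  (W=0, Z=2, Y=0, X=2) weight 4/165
  (W=0, Z=2, Y=0, X=3) weight 4/165
  … 1 more
Group by Z:
  weight(Z=0) = 4/165
  weight(Z=1) = 1/165
  weight(Z=2) = 4/55
Total weight = 4/165 + 1/165 + 4/55 = 17/165
P(Z=0 | obs) = 4/165 / 17/165 = 4/17
P(Z=1 | obs) = 1/165 / 17/165 = 1/17
P(Z=2 | obs) = 4/55 / 17/165 = 12/17
argmax = 2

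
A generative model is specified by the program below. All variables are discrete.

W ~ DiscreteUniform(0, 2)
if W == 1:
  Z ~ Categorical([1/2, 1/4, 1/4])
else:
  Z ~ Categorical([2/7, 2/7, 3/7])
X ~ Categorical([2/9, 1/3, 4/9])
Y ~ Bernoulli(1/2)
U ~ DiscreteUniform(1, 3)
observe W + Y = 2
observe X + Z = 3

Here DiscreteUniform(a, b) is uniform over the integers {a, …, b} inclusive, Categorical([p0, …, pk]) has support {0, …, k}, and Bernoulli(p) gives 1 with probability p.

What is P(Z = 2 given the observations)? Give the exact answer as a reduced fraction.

Enumerate traces; 12 have nonzero weight after conditioning:
  (W=1, Z=1, X=2, Y=1, U=1) weight 1/162
  (W=1, Z=1, X=2, Y=1, U=2) weight 1/162
  (W=1, Z=1, X=2, Y=1, U=3) weight 1/162
  (W=1, Z=2, X=1, Y=1, U=1) weight 1/216
  (W=1, Z=2, X=1, Y=1, U=2) weight 1/216
  (W=1, Z=2, X=1, Y=1, U=3) weight 1/216
  (W=2, Z=1, X=2, Y=0, U=1) weight 4/567
  (W=2, Z=1, X=2, Y=0, U=2) weight 4/567
  … 4 more
Group by Z:
  weight(Z=1) = 5/126
  weight(Z=2) = 19/504
Total weight = 5/126 + 19/504 = 13/168
P(Z=1 | obs) = 5/126 / 13/168 = 20/39
P(Z=2 | obs) = 19/504 / 13/168 = 19/39

P(Z = 2 | obs) = 19/39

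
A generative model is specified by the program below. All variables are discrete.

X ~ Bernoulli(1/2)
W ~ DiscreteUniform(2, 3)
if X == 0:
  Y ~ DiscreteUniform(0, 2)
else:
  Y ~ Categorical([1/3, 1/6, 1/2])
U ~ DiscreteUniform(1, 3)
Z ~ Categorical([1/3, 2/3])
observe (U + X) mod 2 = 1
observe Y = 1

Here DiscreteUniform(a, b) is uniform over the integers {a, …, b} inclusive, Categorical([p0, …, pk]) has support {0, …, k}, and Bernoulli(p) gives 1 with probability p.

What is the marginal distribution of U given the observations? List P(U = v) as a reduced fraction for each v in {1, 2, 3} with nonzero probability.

P(U=1) = 2/5, P(U=2) = 1/5, P(U=3) = 2/5

Enumerate traces; 12 have nonzero weight after conditioning:
  (X=0, W=2, Y=1, U=1, Z=0) weight 1/108
  (X=0, W=2, Y=1, U=1, Z=1) weight 1/54
  (X=0, W=2, Y=1, U=3, Z=0) weight 1/108
  (X=0, W=2, Y=1, U=3, Z=1) weight 1/54
  (X=0, W=3, Y=1, U=1, Z=0) weight 1/108
  (X=0, W=3, Y=1, U=1, Z=1) weight 1/54
  (X=0, W=3, Y=1, U=3, Z=0) weight 1/108
  (X=0, W=3, Y=1, U=3, Z=1) weight 1/54
  (X=1, W=2, Y=1, U=2, Z=0) weight 1/216
  … 3 more
Group by U:
  weight(U=1) = 1/18
  weight(U=2) = 1/36
  weight(U=3) = 1/18
Total weight = 1/18 + 1/36 + 1/18 = 5/36
P(U=1 | obs) = 1/18 / 5/36 = 2/5
P(U=2 | obs) = 1/36 / 5/36 = 1/5
P(U=3 | obs) = 1/18 / 5/36 = 2/5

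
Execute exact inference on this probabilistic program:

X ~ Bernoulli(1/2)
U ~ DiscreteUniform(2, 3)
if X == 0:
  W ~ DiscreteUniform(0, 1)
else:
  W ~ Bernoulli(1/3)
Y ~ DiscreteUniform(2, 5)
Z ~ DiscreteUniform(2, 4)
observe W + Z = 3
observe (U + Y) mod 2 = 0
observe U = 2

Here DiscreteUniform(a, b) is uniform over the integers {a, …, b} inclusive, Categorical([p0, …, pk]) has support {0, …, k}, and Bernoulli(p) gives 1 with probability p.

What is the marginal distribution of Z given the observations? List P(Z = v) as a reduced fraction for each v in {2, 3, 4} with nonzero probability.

Enumerate traces; 8 have nonzero weight after conditioning:
  (X=0, U=2, W=0, Y=2, Z=3) weight 1/96
  (X=0, U=2, W=0, Y=4, Z=3) weight 1/96
  (X=0, U=2, W=1, Y=2, Z=2) weight 1/96
  (X=0, U=2, W=1, Y=4, Z=2) weight 1/96
  (X=1, U=2, W=0, Y=2, Z=3) weight 1/72
  (X=1, U=2, W=0, Y=4, Z=3) weight 1/72
  (X=1, U=2, W=1, Y=2, Z=2) weight 1/144
  (X=1, U=2, W=1, Y=4, Z=2) weight 1/144
Group by Z:
  weight(Z=2) = 5/144
  weight(Z=3) = 7/144
Total weight = 5/144 + 7/144 = 1/12
P(Z=2 | obs) = 5/144 / 1/12 = 5/12
P(Z=3 | obs) = 7/144 / 1/12 = 7/12

P(Z=2) = 5/12, P(Z=3) = 7/12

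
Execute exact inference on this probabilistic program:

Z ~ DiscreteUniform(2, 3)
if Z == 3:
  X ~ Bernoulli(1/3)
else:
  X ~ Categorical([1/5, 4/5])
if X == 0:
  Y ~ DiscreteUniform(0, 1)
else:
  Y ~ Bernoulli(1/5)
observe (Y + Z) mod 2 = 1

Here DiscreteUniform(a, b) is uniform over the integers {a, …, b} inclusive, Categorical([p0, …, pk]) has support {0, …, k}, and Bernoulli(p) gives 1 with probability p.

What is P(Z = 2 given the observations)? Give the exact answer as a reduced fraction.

Enumerate traces; 4 have nonzero weight after conditioning:
  (Z=2, X=0, Y=1) weight 1/20
  (Z=2, X=1, Y=1) weight 2/25
  (Z=3, X=0, Y=0) weight 1/6
  (Z=3, X=1, Y=0) weight 2/15
Group by Z:
  weight(Z=2) = 13/100
  weight(Z=3) = 3/10
Total weight = 13/100 + 3/10 = 43/100
P(Z=2 | obs) = 13/100 / 43/100 = 13/43
P(Z=3 | obs) = 3/10 / 43/100 = 30/43

P(Z = 2 | obs) = 13/43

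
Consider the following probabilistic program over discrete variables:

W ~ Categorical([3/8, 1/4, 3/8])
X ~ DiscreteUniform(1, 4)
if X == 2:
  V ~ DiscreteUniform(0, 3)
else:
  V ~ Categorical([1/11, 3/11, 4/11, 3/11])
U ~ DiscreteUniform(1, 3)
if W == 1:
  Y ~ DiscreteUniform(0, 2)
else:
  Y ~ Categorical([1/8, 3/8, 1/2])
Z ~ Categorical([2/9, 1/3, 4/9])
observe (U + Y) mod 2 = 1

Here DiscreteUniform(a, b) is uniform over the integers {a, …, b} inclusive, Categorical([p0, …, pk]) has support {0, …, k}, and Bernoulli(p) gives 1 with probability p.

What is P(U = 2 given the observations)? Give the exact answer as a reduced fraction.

P(U = 2 | obs) = 35/157

Enumerate traces; 720 have nonzero weight after conditioning:
  (W=0, X=1, V=0, U=1, Y=0, Z=0) weight 1/12672
  (W=0, X=1, V=0, U=1, Y=0, Z=1) weight 1/8448
  (W=0, X=1, V=0, U=1, Y=0, Z=2) weight 1/6336
  (W=0, X=1, V=0, U=1, Y=2, Z=0) weight 1/3168
  (W=0, X=1, V=0, U=1, Y=2, Z=1) weight 1/2112
  (W=0, X=1, V=0, U=1, Y=2, Z=2) weight 1/1584
  (W=0, X=1, V=0, U=2, Y=1, Z=0) weight 1/4224
  (W=0, X=1, V=0, U=2, Y=1, Z=1) weight 1/2816
  (W=0, X=1, V=0, U=3, Y=0, Z=0) weight 1/12672
  … 711 more
Group by U:
  weight(U=1) = 61/288
  weight(U=2) = 35/288
  weight(U=3) = 61/288
Total weight = 61/288 + 35/288 + 61/288 = 157/288
P(U=1 | obs) = 61/288 / 157/288 = 61/157
P(U=2 | obs) = 35/288 / 157/288 = 35/157
P(U=3 | obs) = 61/288 / 157/288 = 61/157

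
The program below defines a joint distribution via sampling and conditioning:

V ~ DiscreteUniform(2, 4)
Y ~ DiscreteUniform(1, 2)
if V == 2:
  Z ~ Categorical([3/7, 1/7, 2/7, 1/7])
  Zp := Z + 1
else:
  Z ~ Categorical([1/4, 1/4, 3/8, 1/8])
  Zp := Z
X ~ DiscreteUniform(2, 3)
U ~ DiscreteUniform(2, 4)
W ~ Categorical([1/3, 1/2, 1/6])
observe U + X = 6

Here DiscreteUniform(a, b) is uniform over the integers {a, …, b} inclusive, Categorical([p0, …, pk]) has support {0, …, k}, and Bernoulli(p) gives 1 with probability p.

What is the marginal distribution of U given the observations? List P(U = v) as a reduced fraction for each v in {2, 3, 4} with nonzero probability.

Enumerate traces; 144 have nonzero weight after conditioning:
  (V=2, Y=1, Z=0, X=2, U=4, W=0) weight 1/252
  (V=2, Y=1, Z=0, X=2, U=4, W=1) weight 1/168
  (V=2, Y=1, Z=0, X=2, U=4, W=2) weight 1/504
  (V=2, Y=1, Z=0, X=3, U=3, W=0) weight 1/252
  (V=2, Y=1, Z=0, X=3, U=3, W=1) weight 1/168
  (V=2, Y=1, Z=0, X=3, U=3, W=2) weight 1/504
  (V=2, Y=1, Z=1, X=2, U=4, W=0) weight 1/756
  (V=2, Y=1, Z=1, X=2, U=4, W=1) weight 1/504
  … 136 more
Group by U:
  weight(U=3) = 1/6
  weight(U=4) = 1/6
Total weight = 1/6 + 1/6 = 1/3
P(U=3 | obs) = 1/6 / 1/3 = 1/2
P(U=4 | obs) = 1/6 / 1/3 = 1/2

P(U=3) = 1/2, P(U=4) = 1/2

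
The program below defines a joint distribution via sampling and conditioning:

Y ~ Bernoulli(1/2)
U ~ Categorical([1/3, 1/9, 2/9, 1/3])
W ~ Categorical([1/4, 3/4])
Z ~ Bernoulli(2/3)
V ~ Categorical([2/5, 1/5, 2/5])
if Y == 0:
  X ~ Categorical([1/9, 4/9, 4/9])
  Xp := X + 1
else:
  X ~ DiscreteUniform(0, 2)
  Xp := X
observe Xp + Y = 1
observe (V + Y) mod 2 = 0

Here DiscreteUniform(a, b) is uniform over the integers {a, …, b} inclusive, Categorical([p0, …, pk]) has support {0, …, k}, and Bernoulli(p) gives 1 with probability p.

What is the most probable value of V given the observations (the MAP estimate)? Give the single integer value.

Enumerate traces; 48 have nonzero weight after conditioning:
  (Y=0, U=0, W=0, Z=0, V=0, X=0) weight 1/1620
  (Y=0, U=0, W=0, Z=0, V=2, X=0) weight 1/1620
  (Y=0, U=0, W=0, Z=1, V=0, X=0) weight 1/810
  (Y=0, U=0, W=0, Z=1, V=2, X=0) weight 1/810
  (Y=0, U=0, W=1, Z=0, V=0, X=0) weight 1/540
  (Y=0, U=0, W=1, Z=0, V=2, X=0) weight 1/540
  (Y=0, U=0, W=1, Z=1, V=0, X=0) weight 1/270
  (Y=0, U=0, W=1, Z=1, V=2, X=0) weight 1/270
  (Y=1, U=0, W=0, Z=0, V=1, X=0) weight 1/1080
  … 39 more
Group by V:
  weight(V=0) = 1/45
  weight(V=1) = 1/30
  weight(V=2) = 1/45
Total weight = 1/45 + 1/30 + 1/45 = 7/90
P(V=0 | obs) = 1/45 / 7/90 = 2/7
P(V=1 | obs) = 1/30 / 7/90 = 3/7
P(V=2 | obs) = 1/45 / 7/90 = 2/7
argmax = 1

argmax_v P(V = v | obs) = 1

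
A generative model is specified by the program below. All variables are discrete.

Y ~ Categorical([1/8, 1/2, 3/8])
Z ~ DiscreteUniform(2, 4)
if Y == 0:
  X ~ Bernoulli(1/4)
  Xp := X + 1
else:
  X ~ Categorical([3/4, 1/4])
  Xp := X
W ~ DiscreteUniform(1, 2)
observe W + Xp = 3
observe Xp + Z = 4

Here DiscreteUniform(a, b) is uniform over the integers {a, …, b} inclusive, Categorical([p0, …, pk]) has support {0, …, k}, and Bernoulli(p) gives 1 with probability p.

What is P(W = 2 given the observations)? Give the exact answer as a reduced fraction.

Enumerate traces; 4 have nonzero weight after conditioning:
  (Y=0, Z=2, X=1, W=1) weight 1/192
  (Y=0, Z=3, X=0, W=2) weight 1/64
  (Y=1, Z=3, X=1, W=2) weight 1/48
  (Y=2, Z=3, X=1, W=2) weight 1/64
Group by W:
  weight(W=1) = 1/192
  weight(W=2) = 5/96
Total weight = 1/192 + 5/96 = 11/192
P(W=1 | obs) = 1/192 / 11/192 = 1/11
P(W=2 | obs) = 5/96 / 11/192 = 10/11

P(W = 2 | obs) = 10/11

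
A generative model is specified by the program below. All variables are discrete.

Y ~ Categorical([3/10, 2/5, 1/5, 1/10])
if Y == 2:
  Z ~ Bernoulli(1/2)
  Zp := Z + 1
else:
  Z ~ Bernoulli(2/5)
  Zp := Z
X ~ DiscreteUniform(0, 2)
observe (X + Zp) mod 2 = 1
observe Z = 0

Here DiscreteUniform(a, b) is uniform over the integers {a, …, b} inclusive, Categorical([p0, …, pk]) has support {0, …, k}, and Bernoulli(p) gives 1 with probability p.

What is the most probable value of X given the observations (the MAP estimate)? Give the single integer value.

argmax_v P(X = v | obs) = 1

Enumerate traces; 5 have nonzero weight after conditioning:
  (Y=0, Z=0, X=1) weight 3/50
  (Y=1, Z=0, X=1) weight 2/25
  (Y=2, Z=0, X=0) weight 1/30
  (Y=2, Z=0, X=2) weight 1/30
  (Y=3, Z=0, X=1) weight 1/50
Group by X:
  weight(X=0) = 1/30
  weight(X=1) = 4/25
  weight(X=2) = 1/30
Total weight = 1/30 + 4/25 + 1/30 = 17/75
P(X=0 | obs) = 1/30 / 17/75 = 5/34
P(X=1 | obs) = 4/25 / 17/75 = 12/17
P(X=2 | obs) = 1/30 / 17/75 = 5/34
argmax = 1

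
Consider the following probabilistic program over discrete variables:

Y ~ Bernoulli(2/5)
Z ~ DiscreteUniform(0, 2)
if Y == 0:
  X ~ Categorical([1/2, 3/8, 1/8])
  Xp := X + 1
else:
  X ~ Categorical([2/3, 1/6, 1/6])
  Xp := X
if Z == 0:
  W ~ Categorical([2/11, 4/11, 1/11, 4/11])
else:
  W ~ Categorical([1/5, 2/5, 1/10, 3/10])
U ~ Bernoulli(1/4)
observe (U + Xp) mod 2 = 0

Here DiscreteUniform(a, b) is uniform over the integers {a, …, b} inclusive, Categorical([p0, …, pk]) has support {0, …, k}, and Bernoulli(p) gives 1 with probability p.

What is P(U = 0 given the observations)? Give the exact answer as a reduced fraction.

P(U = 0 | obs) = 201/254

Enumerate traces; 72 have nonzero weight after conditioning:
  (Y=0, Z=0, X=0, W=0, U=1) weight 1/220
  (Y=0, Z=0, X=0, W=1, U=1) weight 1/110
  (Y=0, Z=0, X=0, W=2, U=1) weight 1/440
  (Y=0, Z=0, X=0, W=3, U=1) weight 1/110
  (Y=0, Z=0, X=1, W=0, U=0) weight 9/880
  (Y=0, Z=0, X=1, W=1, U=0) weight 9/440
  (Y=0, Z=0, X=1, W=2, U=0) weight 9/1760
  (Y=0, Z=0, X=1, W=3, U=0) weight 9/440
  … 64 more
Group by U:
  weight(U=0) = 67/160
  weight(U=1) = 53/480
Total weight = 67/160 + 53/480 = 127/240
P(U=0 | obs) = 67/160 / 127/240 = 201/254
P(U=1 | obs) = 53/480 / 127/240 = 53/254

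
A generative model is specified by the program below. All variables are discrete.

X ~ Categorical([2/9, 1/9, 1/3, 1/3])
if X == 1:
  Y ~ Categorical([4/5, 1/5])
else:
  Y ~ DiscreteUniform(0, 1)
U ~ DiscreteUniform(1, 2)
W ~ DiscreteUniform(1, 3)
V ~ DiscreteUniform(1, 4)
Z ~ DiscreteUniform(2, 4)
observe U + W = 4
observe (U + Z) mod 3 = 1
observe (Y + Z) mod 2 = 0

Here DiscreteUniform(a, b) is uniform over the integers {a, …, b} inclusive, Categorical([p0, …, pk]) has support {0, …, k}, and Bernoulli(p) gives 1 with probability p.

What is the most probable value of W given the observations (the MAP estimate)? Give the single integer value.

argmax_v P(W = v | obs) = 2

Enumerate traces; 32 have nonzero weight after conditioning:
  (X=0, Y=0, U=2, W=2, V=1, Z=2) weight 1/648
  (X=0, Y=0, U=2, W=2, V=2, Z=2) weight 1/648
  (X=0, Y=0, U=2, W=2, V=3, Z=2) weight 1/648
  (X=0, Y=0, U=2, W=2, V=4, Z=2) weight 1/648
  (X=0, Y=1, U=1, W=3, V=1, Z=3) weight 1/648
  (X=0, Y=1, U=1, W=3, V=2, Z=3) weight 1/648
  (X=0, Y=1, U=1, W=3, V=3, Z=3) weight 1/648
  (X=0, Y=1, U=1, W=3, V=4, Z=3) weight 1/648
  … 24 more
Group by W:
  weight(W=2) = 4/135
  weight(W=3) = 7/270
Total weight = 4/135 + 7/270 = 1/18
P(W=2 | obs) = 4/135 / 1/18 = 8/15
P(W=3 | obs) = 7/270 / 1/18 = 7/15
argmax = 2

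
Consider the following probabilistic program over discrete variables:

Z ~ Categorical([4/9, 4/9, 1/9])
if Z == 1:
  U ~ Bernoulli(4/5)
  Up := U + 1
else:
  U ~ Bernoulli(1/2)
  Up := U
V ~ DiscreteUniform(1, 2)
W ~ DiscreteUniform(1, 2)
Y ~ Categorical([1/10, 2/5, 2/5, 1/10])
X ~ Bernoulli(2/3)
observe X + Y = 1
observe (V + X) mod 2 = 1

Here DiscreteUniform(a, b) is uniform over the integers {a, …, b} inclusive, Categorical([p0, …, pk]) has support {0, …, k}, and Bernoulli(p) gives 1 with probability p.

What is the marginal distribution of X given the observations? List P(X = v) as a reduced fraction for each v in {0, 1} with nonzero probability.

Enumerate traces; 24 have nonzero weight after conditioning:
  (Z=0, U=0, V=1, W=1, Y=1, X=0) weight 1/135
  (Z=0, U=0, V=1, W=2, Y=1, X=0) weight 1/135
  (Z=0, U=0, V=2, W=1, Y=0, X=1) weight 1/270
  (Z=0, U=0, V=2, W=2, Y=0, X=1) weight 1/270
  (Z=0, U=1, V=1, W=1, Y=1, X=0) weight 1/135
  (Z=0, U=1, V=1, W=2, Y=1, X=0) weight 1/135
  (Z=0, U=1, V=2, W=1, Y=0, X=1) weight 1/270
  (Z=0, U=1, V=2, W=2, Y=0, X=1) weight 1/270
  … 16 more
Group by X:
  weight(X=0) = 1/15
  weight(X=1) = 1/30
Total weight = 1/15 + 1/30 = 1/10
P(X=0 | obs) = 1/15 / 1/10 = 2/3
P(X=1 | obs) = 1/30 / 1/10 = 1/3

P(X=0) = 2/3, P(X=1) = 1/3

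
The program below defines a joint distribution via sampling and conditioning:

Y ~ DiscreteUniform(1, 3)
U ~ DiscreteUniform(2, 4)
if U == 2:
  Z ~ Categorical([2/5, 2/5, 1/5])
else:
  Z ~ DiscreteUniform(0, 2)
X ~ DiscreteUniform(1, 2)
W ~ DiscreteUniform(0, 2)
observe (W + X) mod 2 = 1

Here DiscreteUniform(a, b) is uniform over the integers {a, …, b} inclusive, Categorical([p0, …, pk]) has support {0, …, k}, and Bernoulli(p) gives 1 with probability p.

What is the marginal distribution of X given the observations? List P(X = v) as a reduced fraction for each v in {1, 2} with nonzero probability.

P(X=1) = 2/3, P(X=2) = 1/3

Enumerate traces; 81 have nonzero weight after conditioning:
  (Y=1, U=2, Z=0, X=1, W=0) weight 1/135
  (Y=1, U=2, Z=0, X=1, W=2) weight 1/135
  (Y=1, U=2, Z=0, X=2, W=1) weight 1/135
  (Y=1, U=2, Z=1, X=1, W=0) weight 1/135
  (Y=1, U=2, Z=1, X=1, W=2) weight 1/135
  (Y=1, U=2, Z=1, X=2, W=1) weight 1/135
  (Y=1, U=2, Z=2, X=1, W=0) weight 1/270
  (Y=1, U=2, Z=2, X=1, W=2) weight 1/270
  … 73 more
Group by X:
  weight(X=1) = 1/3
  weight(X=2) = 1/6
Total weight = 1/3 + 1/6 = 1/2
P(X=1 | obs) = 1/3 / 1/2 = 2/3
P(X=2 | obs) = 1/6 / 1/2 = 1/3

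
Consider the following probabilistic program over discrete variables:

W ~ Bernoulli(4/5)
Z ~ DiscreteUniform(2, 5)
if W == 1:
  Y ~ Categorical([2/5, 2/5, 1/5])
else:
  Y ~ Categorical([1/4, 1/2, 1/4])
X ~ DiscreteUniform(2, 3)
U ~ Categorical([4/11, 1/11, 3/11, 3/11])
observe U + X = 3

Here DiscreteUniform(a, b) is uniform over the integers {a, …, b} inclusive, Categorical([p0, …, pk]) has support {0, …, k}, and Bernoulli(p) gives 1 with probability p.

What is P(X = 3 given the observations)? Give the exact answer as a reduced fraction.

P(X = 3 | obs) = 4/5

Enumerate traces; 48 have nonzero weight after conditioning:
  (W=0, Z=2, Y=0, X=2, U=1) weight 1/1760
  (W=0, Z=2, Y=0, X=3, U=0) weight 1/440
  (W=0, Z=2, Y=1, X=2, U=1) weight 1/880
  (W=0, Z=2, Y=1, X=3, U=0) weight 1/220
  (W=0, Z=2, Y=2, X=2, U=1) weight 1/1760
  (W=0, Z=2, Y=2, X=3, U=0) weight 1/440
  (W=0, Z=3, Y=0, X=2, U=1) weight 1/1760
  (W=0, Z=3, Y=0, X=3, U=0) weight 1/440
  … 40 more
Group by X:
  weight(X=2) = 1/22
  weight(X=3) = 2/11
Total weight = 1/22 + 2/11 = 5/22
P(X=2 | obs) = 1/22 / 5/22 = 1/5
P(X=3 | obs) = 2/11 / 5/22 = 4/5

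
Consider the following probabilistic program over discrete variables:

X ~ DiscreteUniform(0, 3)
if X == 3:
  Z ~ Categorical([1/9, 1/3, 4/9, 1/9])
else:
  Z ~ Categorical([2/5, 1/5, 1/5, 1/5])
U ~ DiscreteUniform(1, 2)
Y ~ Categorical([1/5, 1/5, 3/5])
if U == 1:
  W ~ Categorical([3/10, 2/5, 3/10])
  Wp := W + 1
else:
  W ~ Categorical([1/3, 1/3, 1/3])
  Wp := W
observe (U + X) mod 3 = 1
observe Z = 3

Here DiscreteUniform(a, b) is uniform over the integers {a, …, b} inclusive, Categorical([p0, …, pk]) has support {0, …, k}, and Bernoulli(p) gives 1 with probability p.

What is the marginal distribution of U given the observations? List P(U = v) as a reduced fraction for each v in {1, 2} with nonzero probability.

Enumerate traces; 27 have nonzero weight after conditioning:
  (X=0, Z=3, U=1, Y=0, W=0) weight 3/2000
  (X=0, Z=3, U=1, Y=0, W=1) weight 1/500
  (X=0, Z=3, U=1, Y=0, W=2) weight 3/2000
  (X=0, Z=3, U=1, Y=1, W=0) weight 3/2000
  (X=0, Z=3, U=1, Y=1, W=1) weight 1/500
  (X=0, Z=3, U=1, Y=1, W=2) weight 3/2000
  (X=0, Z=3, U=1, Y=2, W=0) weight 9/2000
  (X=0, Z=3, U=1, Y=2, W=1) weight 3/500
  (X=2, Z=3, U=2, Y=0, W=0) weight 1/600
  … 18 more
Group by U:
  weight(U=1) = 7/180
  weight(U=2) = 1/40
Total weight = 7/180 + 1/40 = 23/360
P(U=1 | obs) = 7/180 / 23/360 = 14/23
P(U=2 | obs) = 1/40 / 23/360 = 9/23

P(U=1) = 14/23, P(U=2) = 9/23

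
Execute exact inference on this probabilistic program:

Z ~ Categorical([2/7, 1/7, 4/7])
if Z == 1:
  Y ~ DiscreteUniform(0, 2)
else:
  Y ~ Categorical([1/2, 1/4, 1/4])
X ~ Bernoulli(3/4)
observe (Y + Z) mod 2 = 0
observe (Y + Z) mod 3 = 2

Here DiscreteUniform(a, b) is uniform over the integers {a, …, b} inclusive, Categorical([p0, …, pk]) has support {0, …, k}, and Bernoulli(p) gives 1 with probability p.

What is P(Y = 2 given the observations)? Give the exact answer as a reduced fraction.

Enumerate traces; 6 have nonzero weight after conditioning:
  (Z=0, Y=2, X=0) weight 1/56
  (Z=0, Y=2, X=1) weight 3/56
  (Z=1, Y=1, X=0) weight 1/84
  (Z=1, Y=1, X=1) weight 1/28
  (Z=2, Y=0, X=0) weight 1/14
  (Z=2, Y=0, X=1) weight 3/14
Group by Y:
  weight(Y=0) = 2/7
  weight(Y=1) = 1/21
  weight(Y=2) = 1/14
Total weight = 2/7 + 1/21 + 1/14 = 17/42
P(Y=0 | obs) = 2/7 / 17/42 = 12/17
P(Y=1 | obs) = 1/21 / 17/42 = 2/17
P(Y=2 | obs) = 1/14 / 17/42 = 3/17

P(Y = 2 | obs) = 3/17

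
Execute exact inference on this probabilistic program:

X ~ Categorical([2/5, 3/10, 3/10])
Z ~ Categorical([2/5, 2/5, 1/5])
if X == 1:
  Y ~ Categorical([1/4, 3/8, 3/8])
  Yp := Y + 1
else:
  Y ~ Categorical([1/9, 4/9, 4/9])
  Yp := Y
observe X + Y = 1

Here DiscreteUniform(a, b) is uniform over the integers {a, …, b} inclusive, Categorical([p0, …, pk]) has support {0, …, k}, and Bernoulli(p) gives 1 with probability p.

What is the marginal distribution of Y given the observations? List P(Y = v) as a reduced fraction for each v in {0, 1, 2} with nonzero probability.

P(Y=0) = 27/91, P(Y=1) = 64/91

Enumerate traces; 6 have nonzero weight after conditioning:
  (X=0, Z=0, Y=1) weight 16/225
  (X=0, Z=1, Y=1) weight 16/225
  (X=0, Z=2, Y=1) weight 8/225
  (X=1, Z=0, Y=0) weight 3/100
  (X=1, Z=1, Y=0) weight 3/100
  (X=1, Z=2, Y=0) weight 3/200
Group by Y:
  weight(Y=0) = 3/40
  weight(Y=1) = 8/45
Total weight = 3/40 + 8/45 = 91/360
P(Y=0 | obs) = 3/40 / 91/360 = 27/91
P(Y=1 | obs) = 8/45 / 91/360 = 64/91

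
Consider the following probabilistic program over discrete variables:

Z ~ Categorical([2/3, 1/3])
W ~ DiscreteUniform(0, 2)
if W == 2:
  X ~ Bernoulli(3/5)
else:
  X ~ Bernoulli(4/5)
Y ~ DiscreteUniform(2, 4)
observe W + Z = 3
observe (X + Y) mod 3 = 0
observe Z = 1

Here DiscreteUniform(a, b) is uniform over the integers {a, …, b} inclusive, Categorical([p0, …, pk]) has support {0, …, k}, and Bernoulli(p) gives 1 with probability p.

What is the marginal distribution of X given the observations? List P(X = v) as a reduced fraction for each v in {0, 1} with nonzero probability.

P(X=0) = 2/5, P(X=1) = 3/5

Enumerate traces; 2 have nonzero weight after conditioning:
  (Z=1, W=2, X=0, Y=3) weight 2/135
  (Z=1, W=2, X=1, Y=2) weight 1/45
Group by X:
  weight(X=0) = 2/135
  weight(X=1) = 1/45
Total weight = 2/135 + 1/45 = 1/27
P(X=0 | obs) = 2/135 / 1/27 = 2/5
P(X=1 | obs) = 1/45 / 1/27 = 3/5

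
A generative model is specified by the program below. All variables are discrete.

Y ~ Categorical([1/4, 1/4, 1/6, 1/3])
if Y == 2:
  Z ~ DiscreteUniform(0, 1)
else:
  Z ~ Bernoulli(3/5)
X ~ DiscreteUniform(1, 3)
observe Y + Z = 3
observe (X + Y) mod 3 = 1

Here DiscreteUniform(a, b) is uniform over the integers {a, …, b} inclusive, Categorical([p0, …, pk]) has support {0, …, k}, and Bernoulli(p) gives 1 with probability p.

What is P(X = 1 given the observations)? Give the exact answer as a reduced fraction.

P(X = 1 | obs) = 8/13

Enumerate traces; 2 have nonzero weight after conditioning:
  (Y=2, Z=1, X=2) weight 1/36
  (Y=3, Z=0, X=1) weight 2/45
Group by X:
  weight(X=1) = 2/45
  weight(X=2) = 1/36
Total weight = 2/45 + 1/36 = 13/180
P(X=1 | obs) = 2/45 / 13/180 = 8/13
P(X=2 | obs) = 1/36 / 13/180 = 5/13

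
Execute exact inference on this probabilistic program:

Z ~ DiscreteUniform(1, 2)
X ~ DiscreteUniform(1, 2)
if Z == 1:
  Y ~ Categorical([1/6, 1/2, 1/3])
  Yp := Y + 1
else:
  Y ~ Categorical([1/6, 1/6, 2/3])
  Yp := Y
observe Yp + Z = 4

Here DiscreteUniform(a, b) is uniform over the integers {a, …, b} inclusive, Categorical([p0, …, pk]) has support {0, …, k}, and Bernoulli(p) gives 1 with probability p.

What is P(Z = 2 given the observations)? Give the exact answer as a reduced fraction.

Enumerate traces; 4 have nonzero weight after conditioning:
  (Z=1, X=1, Y=2) weight 1/12
  (Z=1, X=2, Y=2) weight 1/12
  (Z=2, X=1, Y=2) weight 1/6
  (Z=2, X=2, Y=2) weight 1/6
Group by Z:
  weight(Z=1) = 1/6
  weight(Z=2) = 1/3
Total weight = 1/6 + 1/3 = 1/2
P(Z=1 | obs) = 1/6 / 1/2 = 1/3
P(Z=2 | obs) = 1/3 / 1/2 = 2/3

P(Z = 2 | obs) = 2/3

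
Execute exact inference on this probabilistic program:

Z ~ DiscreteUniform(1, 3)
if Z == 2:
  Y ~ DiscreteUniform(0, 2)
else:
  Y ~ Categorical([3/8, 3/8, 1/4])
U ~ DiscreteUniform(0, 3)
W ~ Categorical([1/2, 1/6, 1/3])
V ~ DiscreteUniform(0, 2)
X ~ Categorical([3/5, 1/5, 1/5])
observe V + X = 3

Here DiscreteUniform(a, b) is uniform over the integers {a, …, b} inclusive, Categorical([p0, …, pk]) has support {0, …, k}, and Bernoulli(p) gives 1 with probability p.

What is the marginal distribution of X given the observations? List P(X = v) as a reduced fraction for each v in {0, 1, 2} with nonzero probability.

Enumerate traces; 216 have nonzero weight after conditioning:
  (Z=1, Y=0, U=0, W=0, V=1, X=2) weight 1/960
  (Z=1, Y=0, U=0, W=0, V=2, X=1) weight 1/960
  (Z=1, Y=0, U=0, W=1, V=1, X=2) weight 1/2880
  (Z=1, Y=0, U=0, W=1, V=2, X=1) weight 1/2880
  (Z=1, Y=0, U=0, W=2, V=1, X=2) weight 1/1440
  (Z=1, Y=0, U=0, W=2, V=2, X=1) weight 1/1440
  (Z=1, Y=0, U=1, W=0, V=1, X=2) weight 1/960
  (Z=1, Y=0, U=1, W=0, V=2, X=1) weight 1/960
  … 208 more
Group by X:
  weight(X=1) = 1/15
  weight(X=2) = 1/15
Total weight = 1/15 + 1/15 = 2/15
P(X=1 | obs) = 1/15 / 2/15 = 1/2
P(X=2 | obs) = 1/15 / 2/15 = 1/2

P(X=1) = 1/2, P(X=2) = 1/2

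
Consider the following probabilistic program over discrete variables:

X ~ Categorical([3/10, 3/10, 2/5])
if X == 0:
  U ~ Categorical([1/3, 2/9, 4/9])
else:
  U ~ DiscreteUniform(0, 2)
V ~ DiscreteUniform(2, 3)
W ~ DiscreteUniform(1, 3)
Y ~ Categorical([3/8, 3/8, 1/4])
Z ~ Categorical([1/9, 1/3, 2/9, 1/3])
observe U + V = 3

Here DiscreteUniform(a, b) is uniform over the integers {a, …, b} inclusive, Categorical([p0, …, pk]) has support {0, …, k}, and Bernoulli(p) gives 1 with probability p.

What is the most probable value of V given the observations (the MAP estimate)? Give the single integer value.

argmax_v P(V = v | obs) = 3

Enumerate traces; 216 have nonzero weight after conditioning:
  (X=0, U=0, V=3, W=1, Y=0, Z=0) weight 1/1440
  (X=0, U=0, V=3, W=1, Y=0, Z=1) weight 1/480
  (X=0, U=0, V=3, W=1, Y=0, Z=2) weight 1/720
  (X=0, U=0, V=3, W=1, Y=0, Z=3) weight 1/480
  (X=0, U=0, V=3, W=1, Y=1, Z=0) weight 1/1440
  (X=0, U=0, V=3, W=1, Y=1, Z=1) weight 1/480
  (X=0, U=0, V=3, W=1, Y=1, Z=2) weight 1/720
  (X=0, U=0, V=3, W=1, Y=1, Z=3) weight 1/480
  (X=0, U=1, V=2, W=1, Y=0, Z=0) weight 1/2160
  … 207 more
Group by V:
  weight(V=2) = 3/20
  weight(V=3) = 1/6
Total weight = 3/20 + 1/6 = 19/60
P(V=2 | obs) = 3/20 / 19/60 = 9/19
P(V=3 | obs) = 1/6 / 19/60 = 10/19
argmax = 3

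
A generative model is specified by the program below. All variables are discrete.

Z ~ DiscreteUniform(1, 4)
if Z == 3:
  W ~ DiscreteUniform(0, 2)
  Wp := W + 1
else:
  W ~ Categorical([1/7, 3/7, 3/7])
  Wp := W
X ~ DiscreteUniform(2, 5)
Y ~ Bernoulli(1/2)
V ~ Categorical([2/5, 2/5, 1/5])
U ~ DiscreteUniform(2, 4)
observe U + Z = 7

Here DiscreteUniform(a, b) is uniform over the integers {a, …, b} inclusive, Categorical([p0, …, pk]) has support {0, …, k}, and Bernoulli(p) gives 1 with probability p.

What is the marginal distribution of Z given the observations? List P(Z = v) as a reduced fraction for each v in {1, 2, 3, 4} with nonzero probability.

Enumerate traces; 144 have nonzero weight after conditioning:
  (Z=3, W=0, X=2, Y=0, V=0, U=4) weight 1/720
  (Z=3, W=0, X=2, Y=0, V=1, U=4) weight 1/720
  (Z=3, W=0, X=2, Y=0, V=2, U=4) weight 1/1440
  (Z=3, W=0, X=2, Y=1, V=0, U=4) weight 1/720
  (Z=3, W=0, X=2, Y=1, V=1, U=4) weight 1/720
  (Z=3, W=0, X=2, Y=1, V=2, U=4) weight 1/1440
  (Z=3, W=0, X=3, Y=0, V=0, U=4) weight 1/720
  (Z=3, W=0, X=3, Y=0, V=1, U=4) weight 1/720
  (Z=4, W=0, X=2, Y=0, V=0, U=3) weight 1/1680
  … 135 more
Group by Z:
  weight(Z=3) = 1/12
  weight(Z=4) = 1/12
Total weight = 1/12 + 1/12 = 1/6
P(Z=3 | obs) = 1/12 / 1/6 = 1/2
P(Z=4 | obs) = 1/12 / 1/6 = 1/2

P(Z=3) = 1/2, P(Z=4) = 1/2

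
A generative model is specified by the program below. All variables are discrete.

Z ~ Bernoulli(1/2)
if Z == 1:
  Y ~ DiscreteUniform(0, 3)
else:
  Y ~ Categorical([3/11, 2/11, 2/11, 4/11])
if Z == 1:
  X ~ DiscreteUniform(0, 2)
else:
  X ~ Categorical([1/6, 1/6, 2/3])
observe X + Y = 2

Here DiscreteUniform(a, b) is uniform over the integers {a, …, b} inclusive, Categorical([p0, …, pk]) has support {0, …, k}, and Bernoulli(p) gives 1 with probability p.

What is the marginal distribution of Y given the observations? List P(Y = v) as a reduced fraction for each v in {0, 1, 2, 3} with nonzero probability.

Enumerate traces; 6 have nonzero weight after conditioning:
  (Z=0, Y=0, X=2) weight 1/11
  (Z=0, Y=1, X=1) weight 1/66
  (Z=0, Y=2, X=0) weight 1/66
  (Z=1, Y=0, X=2) weight 1/24
  (Z=1, Y=1, X=1) weight 1/24
  (Z=1, Y=2, X=0) weight 1/24
Group by Y:
  weight(Y=0) = 35/264
  weight(Y=1) = 5/88
  weight(Y=2) = 5/88
Total weight = 35/264 + 5/88 + 5/88 = 65/264
P(Y=0 | obs) = 35/264 / 65/264 = 7/13
P(Y=1 | obs) = 5/88 / 65/264 = 3/13
P(Y=2 | obs) = 5/88 / 65/264 = 3/13

P(Y=0) = 7/13, P(Y=1) = 3/13, P(Y=2) = 3/13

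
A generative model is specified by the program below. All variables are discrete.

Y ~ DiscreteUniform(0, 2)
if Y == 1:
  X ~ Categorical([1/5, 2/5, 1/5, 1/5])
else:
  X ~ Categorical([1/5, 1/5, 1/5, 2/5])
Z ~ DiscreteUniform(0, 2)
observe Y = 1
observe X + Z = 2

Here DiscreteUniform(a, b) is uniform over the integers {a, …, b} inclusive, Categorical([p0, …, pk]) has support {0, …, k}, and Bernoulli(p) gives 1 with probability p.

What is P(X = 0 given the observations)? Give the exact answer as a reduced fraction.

Enumerate traces; 3 have nonzero weight after conditioning:
  (Y=1, X=0, Z=2) weight 1/45
  (Y=1, X=1, Z=1) weight 2/45
  (Y=1, X=2, Z=0) weight 1/45
Group by X:
  weight(X=0) = 1/45
  weight(X=1) = 2/45
  weight(X=2) = 1/45
Total weight = 1/45 + 2/45 + 1/45 = 4/45
P(X=0 | obs) = 1/45 / 4/45 = 1/4
P(X=1 | obs) = 2/45 / 4/45 = 1/2
P(X=2 | obs) = 1/45 / 4/45 = 1/4

P(X = 0 | obs) = 1/4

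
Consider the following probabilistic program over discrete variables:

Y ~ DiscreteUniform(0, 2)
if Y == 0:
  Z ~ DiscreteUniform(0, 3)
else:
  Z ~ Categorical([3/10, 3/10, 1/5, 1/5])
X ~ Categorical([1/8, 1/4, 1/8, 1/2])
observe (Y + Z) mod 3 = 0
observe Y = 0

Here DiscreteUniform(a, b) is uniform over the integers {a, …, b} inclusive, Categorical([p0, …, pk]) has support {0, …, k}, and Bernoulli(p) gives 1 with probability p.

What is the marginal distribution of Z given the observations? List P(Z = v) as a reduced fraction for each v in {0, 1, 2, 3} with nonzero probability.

P(Z=0) = 1/2, P(Z=3) = 1/2

Enumerate traces; 8 have nonzero weight after conditioning:
  (Y=0, Z=0, X=0) weight 1/96
  (Y=0, Z=0, X=1) weight 1/48
  (Y=0, Z=0, X=2) weight 1/96
  (Y=0, Z=0, X=3) weight 1/24
  (Y=0, Z=3, X=0) weight 1/96
  (Y=0, Z=3, X=1) weight 1/48
  (Y=0, Z=3, X=2) weight 1/96
  (Y=0, Z=3, X=3) weight 1/24
Group by Z:
  weight(Z=0) = 1/12
  weight(Z=3) = 1/12
Total weight = 1/12 + 1/12 = 1/6
P(Z=0 | obs) = 1/12 / 1/6 = 1/2
P(Z=3 | obs) = 1/12 / 1/6 = 1/2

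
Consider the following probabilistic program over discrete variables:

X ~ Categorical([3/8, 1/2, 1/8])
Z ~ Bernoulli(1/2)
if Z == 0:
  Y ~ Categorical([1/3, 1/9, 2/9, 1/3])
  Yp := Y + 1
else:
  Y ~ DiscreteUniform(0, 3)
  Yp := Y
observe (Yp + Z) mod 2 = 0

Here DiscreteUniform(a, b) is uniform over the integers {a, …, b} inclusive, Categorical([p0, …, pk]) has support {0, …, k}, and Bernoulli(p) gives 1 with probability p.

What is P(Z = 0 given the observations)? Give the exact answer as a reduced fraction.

Enumerate traces; 12 have nonzero weight after conditioning:
  (X=0, Z=0, Y=1) weight 1/48
  (X=0, Z=0, Y=3) weight 1/16
  (X=0, Z=1, Y=1) weight 3/64
  (X=0, Z=1, Y=3) weight 3/64
  (X=1, Z=0, Y=1) weight 1/36
  (X=1, Z=0, Y=3) weight 1/12
  (X=1, Z=1, Y=1) weight 1/16
  (X=1, Z=1, Y=3) weight 1/16
  … 4 more
Group by Z:
  weight(Z=0) = 2/9
  weight(Z=1) = 1/4
Total weight = 2/9 + 1/4 = 17/36
P(Z=0 | obs) = 2/9 / 17/36 = 8/17
P(Z=1 | obs) = 1/4 / 17/36 = 9/17

P(Z = 0 | obs) = 8/17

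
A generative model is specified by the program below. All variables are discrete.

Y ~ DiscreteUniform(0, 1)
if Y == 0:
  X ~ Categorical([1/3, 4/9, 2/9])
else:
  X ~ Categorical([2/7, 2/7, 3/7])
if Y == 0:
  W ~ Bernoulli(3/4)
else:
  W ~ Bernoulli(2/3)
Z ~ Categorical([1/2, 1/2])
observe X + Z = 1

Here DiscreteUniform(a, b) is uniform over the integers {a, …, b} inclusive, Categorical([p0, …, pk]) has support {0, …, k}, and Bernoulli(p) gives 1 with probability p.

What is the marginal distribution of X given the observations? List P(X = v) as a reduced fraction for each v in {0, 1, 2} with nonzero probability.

P(X=0) = 39/85, P(X=1) = 46/85

Enumerate traces; 8 have nonzero weight after conditioning:
  (Y=0, X=0, W=0, Z=1) weight 1/48
  (Y=0, X=0, W=1, Z=1) weight 1/16
  (Y=0, X=1, W=0, Z=0) weight 1/36
  (Y=0, X=1, W=1, Z=0) weight 1/12
  (Y=1, X=0, W=0, Z=1) weight 1/42
  (Y=1, X=0, W=1, Z=1) weight 1/21
  (Y=1, X=1, W=0, Z=0) weight 1/42
  (Y=1, X=1, W=1, Z=0) weight 1/21
Group by X:
  weight(X=0) = 13/84
  weight(X=1) = 23/126
Total weight = 13/84 + 23/126 = 85/252
P(X=0 | obs) = 13/84 / 85/252 = 39/85
P(X=1 | obs) = 23/126 / 85/252 = 46/85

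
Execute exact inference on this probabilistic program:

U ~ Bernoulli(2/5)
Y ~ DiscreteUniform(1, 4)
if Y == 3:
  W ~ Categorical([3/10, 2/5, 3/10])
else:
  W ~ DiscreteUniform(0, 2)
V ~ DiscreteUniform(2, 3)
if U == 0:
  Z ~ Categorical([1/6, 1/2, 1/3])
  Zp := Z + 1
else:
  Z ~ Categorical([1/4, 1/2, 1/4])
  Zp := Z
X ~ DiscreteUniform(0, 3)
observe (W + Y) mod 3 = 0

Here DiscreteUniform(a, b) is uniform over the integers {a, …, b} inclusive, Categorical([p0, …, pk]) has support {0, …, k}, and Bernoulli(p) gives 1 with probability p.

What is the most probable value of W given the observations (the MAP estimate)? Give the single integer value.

argmax_v P(W = v | obs) = 2

Enumerate traces; 192 have nonzero weight after conditioning:
  (U=0, Y=1, W=2, V=2, Z=0, X=0) weight 1/960
  (U=0, Y=1, W=2, V=2, Z=0, X=1) weight 1/960
  (U=0, Y=1, W=2, V=2, Z=0, X=2) weight 1/960
  (U=0, Y=1, W=2, V=2, Z=0, X=3) weight 1/960
  (U=0, Y=1, W=2, V=2, Z=1, X=0) weight 1/320
  (U=0, Y=1, W=2, V=2, Z=1, X=1) weight 1/320
  (U=0, Y=1, W=2, V=2, Z=1, X=2) weight 1/320
  (U=0, Y=1, W=2, V=2, Z=1, X=3) weight 1/320
  (U=0, Y=2, W=1, V=2, Z=0, X=0) weight 1/960
  (U=0, Y=3, W=0, V=2, Z=0, X=0) weight 3/3200
  … 182 more
Group by W:
  weight(W=0) = 3/40
  weight(W=1) = 1/12
  weight(W=2) = 1/6
Total weight = 3/40 + 1/12 + 1/6 = 13/40
P(W=0 | obs) = 3/40 / 13/40 = 3/13
P(W=1 | obs) = 1/12 / 13/40 = 10/39
P(W=2 | obs) = 1/6 / 13/40 = 20/39
argmax = 2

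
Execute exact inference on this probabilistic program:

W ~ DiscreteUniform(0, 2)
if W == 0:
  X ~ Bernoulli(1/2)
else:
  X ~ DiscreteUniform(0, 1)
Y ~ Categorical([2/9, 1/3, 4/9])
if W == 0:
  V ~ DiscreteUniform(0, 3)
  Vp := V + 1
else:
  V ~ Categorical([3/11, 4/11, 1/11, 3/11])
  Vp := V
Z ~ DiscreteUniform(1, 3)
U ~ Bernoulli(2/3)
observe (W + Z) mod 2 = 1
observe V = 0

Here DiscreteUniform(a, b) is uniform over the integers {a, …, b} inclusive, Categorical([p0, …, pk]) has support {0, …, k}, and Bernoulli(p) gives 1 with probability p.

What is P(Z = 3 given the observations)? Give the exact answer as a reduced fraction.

P(Z = 3 | obs) = 23/58

Enumerate traces; 60 have nonzero weight after conditioning:
  (W=0, X=0, Y=0, V=0, Z=1, U=0) weight 1/972
  (W=0, X=0, Y=0, V=0, Z=1, U=1) weight 1/486
  (W=0, X=0, Y=0, V=0, Z=3, U=0) weight 1/972
  (W=0, X=0, Y=0, V=0, Z=3, U=1) weight 1/486
  (W=0, X=0, Y=1, V=0, Z=1, U=0) weight 1/648
  (W=0, X=0, Y=1, V=0, Z=1, U=1) weight 1/324
  (W=0, X=0, Y=1, V=0, Z=3, U=0) weight 1/648
  (W=0, X=0, Y=1, V=0, Z=3, U=1) weight 1/324
  (W=1, X=0, Y=0, V=0, Z=2, U=0) weight 1/891
  … 51 more
Group by Z:
  weight(Z=1) = 23/396
  weight(Z=2) = 1/33
  weight(Z=3) = 23/396
Total weight = 23/396 + 1/33 + 23/396 = 29/198
P(Z=1 | obs) = 23/396 / 29/198 = 23/58
P(Z=2 | obs) = 1/33 / 29/198 = 6/29
P(Z=3 | obs) = 23/396 / 29/198 = 23/58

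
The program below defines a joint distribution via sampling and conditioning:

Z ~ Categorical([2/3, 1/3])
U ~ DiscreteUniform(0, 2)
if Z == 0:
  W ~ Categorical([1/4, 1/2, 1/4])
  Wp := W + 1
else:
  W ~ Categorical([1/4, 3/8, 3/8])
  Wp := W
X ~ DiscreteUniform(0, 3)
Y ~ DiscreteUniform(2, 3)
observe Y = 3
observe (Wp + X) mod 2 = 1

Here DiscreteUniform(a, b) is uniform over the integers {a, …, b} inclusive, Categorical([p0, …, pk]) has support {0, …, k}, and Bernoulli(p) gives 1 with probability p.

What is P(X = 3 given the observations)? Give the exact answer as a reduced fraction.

P(X = 3 | obs) = 13/48

Enumerate traces; 36 have nonzero weight after conditioning:
  (Z=0, U=0, W=0, X=0, Y=3) weight 1/144
  (Z=0, U=0, W=0, X=2, Y=3) weight 1/144
  (Z=0, U=0, W=1, X=1, Y=3) weight 1/72
  (Z=0, U=0, W=1, X=3, Y=3) weight 1/72
  (Z=0, U=0, W=2, X=0, Y=3) weight 1/144
  (Z=0, U=0, W=2, X=2, Y=3) weight 1/144
  (Z=0, U=1, W=0, X=0, Y=3) weight 1/144
  (Z=0, U=1, W=0, X=2, Y=3) weight 1/144
  … 28 more
Group by X:
  weight(X=0) = 11/192
  weight(X=1) = 13/192
  weight(X=2) = 11/192
  weight(X=3) = 13/192
Total weight = 11/192 + 13/192 + 11/192 + 13/192 = 1/4
P(X=0 | obs) = 11/192 / 1/4 = 11/48
P(X=1 | obs) = 13/192 / 1/4 = 13/48
P(X=2 | obs) = 11/192 / 1/4 = 11/48
P(X=3 | obs) = 13/192 / 1/4 = 13/48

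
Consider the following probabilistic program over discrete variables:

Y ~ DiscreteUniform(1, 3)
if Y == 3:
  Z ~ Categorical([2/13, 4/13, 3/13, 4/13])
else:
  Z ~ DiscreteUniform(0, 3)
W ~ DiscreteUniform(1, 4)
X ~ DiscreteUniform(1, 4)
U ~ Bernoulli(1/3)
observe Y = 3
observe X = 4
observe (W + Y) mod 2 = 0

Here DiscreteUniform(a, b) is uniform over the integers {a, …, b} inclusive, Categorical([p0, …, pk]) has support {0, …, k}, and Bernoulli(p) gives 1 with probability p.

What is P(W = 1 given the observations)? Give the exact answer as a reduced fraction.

P(W = 1 | obs) = 1/2

Enumerate traces; 16 have nonzero weight after conditioning:
  (Y=3, Z=0, W=1, X=4, U=0) weight 1/468
  (Y=3, Z=0, W=1, X=4, U=1) weight 1/936
  (Y=3, Z=0, W=3, X=4, U=0) weight 1/468
  (Y=3, Z=0, W=3, X=4, U=1) weight 1/936
  (Y=3, Z=1, W=1, X=4, U=0) weight 1/234
  (Y=3, Z=1, W=1, X=4, U=1) weight 1/468
  (Y=3, Z=1, W=3, X=4, U=0) weight 1/234
  (Y=3, Z=1, W=3, X=4, U=1) weight 1/468
  … 8 more
Group by W:
  weight(W=1) = 1/48
  weight(W=3) = 1/48
Total weight = 1/48 + 1/48 = 1/24
P(W=1 | obs) = 1/48 / 1/24 = 1/2
P(W=3 | obs) = 1/48 / 1/24 = 1/2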